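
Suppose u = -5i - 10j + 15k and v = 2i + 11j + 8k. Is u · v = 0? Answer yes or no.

u · v = (-5)·2 + (-10)·11 + 15·8 = -10 - 110 + 120 = 0
Zero, so the vectors are orthogonal.

yes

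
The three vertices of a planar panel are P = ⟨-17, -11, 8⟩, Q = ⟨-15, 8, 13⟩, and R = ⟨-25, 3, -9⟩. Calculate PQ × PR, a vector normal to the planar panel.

(-393, -6, 180)

PQ = (2, 19, 5)
PR = (-8, 14, -17)
i: 19·(-17) - 5·14 = -323 - 70 = -393
j: 5·(-8) - 2·(-17) = -40 - (-34) = -6
k: 2·14 - 19·(-8) = 28 - (-152) = 180
PQ × PR = (-393, -6, 180)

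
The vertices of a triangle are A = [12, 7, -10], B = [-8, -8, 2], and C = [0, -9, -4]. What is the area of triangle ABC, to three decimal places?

AB = (-20, -15, 12),  AC = (-12, -16, 6)
i: (-15)·6 - 12·(-16) = -90 - (-192) = 102
j: 12·(-12) - (-20)·6 = -144 - (-120) = -24
k: (-20)·(-16) - (-15)·(-12) = 320 - 180 = 140
AB × AC = (102, -24, 140)
|AB × AC| = √30580 ≈ 174.8714
area = ½ · 174.8714 ≈ 87.436

87.436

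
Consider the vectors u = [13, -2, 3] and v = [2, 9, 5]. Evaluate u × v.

(-37, -59, 121)

i: (-2)·5 - 3·9 = -10 - 27 = -37
j: 3·2 - 13·5 = 6 - 65 = -59
k: 13·9 - (-2)·2 = 117 - (-4) = 121
u × v = (-37, -59, 121)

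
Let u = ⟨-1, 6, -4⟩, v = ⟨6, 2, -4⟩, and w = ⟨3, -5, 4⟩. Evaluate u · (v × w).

v × w:
i: 2·4 - (-4)·(-5) = 8 - 20 = -12
j: (-4)·3 - 6·4 = -12 - 24 = -36
k: 6·(-5) - 2·3 = -30 - 6 = -36
v × w = (-12, -36, -36)
u · (v × w) = (-1)·(-12) + 6·(-36) + (-4)·(-36) = 12 - 216 + 144 = -60

-60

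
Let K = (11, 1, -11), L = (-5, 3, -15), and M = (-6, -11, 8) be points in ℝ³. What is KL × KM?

(-10, 372, 226)

KL = (-16, 2, -4)
KM = (-17, -12, 19)
i: 2·19 - (-4)·(-12) = 38 - 48 = -10
j: (-4)·(-17) - (-16)·19 = 68 - (-304) = 372
k: (-16)·(-12) - 2·(-17) = 192 - (-34) = 226
KL × KM = (-10, 372, 226)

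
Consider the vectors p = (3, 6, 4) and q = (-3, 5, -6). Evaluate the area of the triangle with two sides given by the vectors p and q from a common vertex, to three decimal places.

32.638

i: 6·(-6) - 4·5 = -36 - 20 = -56
j: 4·(-3) - 3·(-6) = -12 - (-18) = 6
k: 3·5 - 6·(-3) = 15 - (-18) = 33
p × q = (-56, 6, 33)
|p × q| = √((-56)² + 6² + 33²) = √4261 ≈ 65.2763
area = ½ · 65.2763 ≈ 32.638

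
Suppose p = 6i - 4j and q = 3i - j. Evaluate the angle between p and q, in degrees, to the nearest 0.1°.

15.3

p · q = 6·3 + (-4)·(-1) = 18 + 4 = 22
|p|² = 36 + 16 = 52,  |p| = √52 ≈ 7.211103
|q|² = 9 + 1 = 10,  |q| = √10 ≈ 3.162278
cos θ = 22 / (7.211103 · 3.162278) ≈ 0.96476
θ = arccos(0.96476) ≈ 15.3°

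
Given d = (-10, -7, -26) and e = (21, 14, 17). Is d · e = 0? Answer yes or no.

d · e = (-10)·21 + (-7)·14 + (-26)·17 = -210 - 98 - 442 = -750
Nonzero, so the vectors are not orthogonal.

no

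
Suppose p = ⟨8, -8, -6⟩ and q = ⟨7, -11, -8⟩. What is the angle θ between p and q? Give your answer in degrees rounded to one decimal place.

p · q = 8·7 + (-8)·(-11) + (-6)·(-8) = 56 + 88 + 48 = 192
|p|² = 64 + 64 + 36 = 164,  |p| = √164 ≈ 12.806248
|q|² = 49 + 121 + 64 = 234,  |q| = √234 ≈ 15.297059
cos θ = 192 / (12.806248 · 15.297059) ≈ 0.98010
θ = arccos(0.98010) ≈ 11.4°

11.4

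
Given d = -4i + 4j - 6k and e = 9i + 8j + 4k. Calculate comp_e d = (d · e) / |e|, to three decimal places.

d · e = (-4)·9 + 4·8 + (-6)·4 = -36 + 32 - 24 = -28
|e| = √(81 + 64 + 16) = √161 ≈ 12.6886
comp_e d = -28 / √161 ≈ -2.207

-2.207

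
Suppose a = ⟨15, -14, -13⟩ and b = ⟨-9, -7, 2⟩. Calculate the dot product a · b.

-63

a · b = 15·(-9) + (-14)·(-7) + (-13)·2 = -135 + 98 - 26 = -63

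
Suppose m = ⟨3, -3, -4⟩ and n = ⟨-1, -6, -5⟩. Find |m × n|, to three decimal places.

29.715

i: (-3)·(-5) - (-4)·(-6) = 15 - 24 = -9
j: (-4)·(-1) - 3·(-5) = 4 - (-15) = 19
k: 3·(-6) - (-3)·(-1) = -18 - 3 = -21
m × n = (-9, 19, -21)
|m × n| = √((-9)² + 19² + (-21)²) = √883 ≈ 29.7153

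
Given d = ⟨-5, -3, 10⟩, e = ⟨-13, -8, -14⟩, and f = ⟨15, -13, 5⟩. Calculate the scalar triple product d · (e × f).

e × f:
i: (-8)·5 - (-14)·(-13) = -40 - 182 = -222
j: (-14)·15 - (-13)·5 = -210 - (-65) = -145
k: (-13)·(-13) - (-8)·15 = 169 - (-120) = 289
e × f = (-222, -145, 289)
d · (e × f) = (-5)·(-222) + (-3)·(-145) + 10·289 = 1110 + 435 + 2890 = 4435

4435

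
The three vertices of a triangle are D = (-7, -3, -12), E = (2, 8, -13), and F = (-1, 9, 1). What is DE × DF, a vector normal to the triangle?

DE = (9, 11, -1)
DF = (6, 12, 13)
i: 11·13 - (-1)·12 = 143 - (-12) = 155
j: (-1)·6 - 9·13 = -6 - 117 = -123
k: 9·12 - 11·6 = 108 - 66 = 42
DE × DF = (155, -123, 42)

(155, -123, 42)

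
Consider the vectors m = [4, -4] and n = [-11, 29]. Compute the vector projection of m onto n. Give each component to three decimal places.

m · n = 4·(-11) + (-4)·29 = -44 - 116 = -160
|n|² = 121 + 841 = 962
proj_n m = (-160/962) · (-11, 29) ≈ (1.830, -4.823)

(1.830, -4.823)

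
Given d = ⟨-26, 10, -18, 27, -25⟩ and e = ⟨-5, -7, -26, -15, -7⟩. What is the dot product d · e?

298

d · e = (-26)·(-5) + 10·(-7) + (-18)·(-26) + 27·(-15) + (-25)·(-7) = 130 - 70 + 468 - 405 + 175 = 298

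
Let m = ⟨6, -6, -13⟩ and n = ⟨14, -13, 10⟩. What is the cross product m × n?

(-229, -242, 6)

i: (-6)·10 - (-13)·(-13) = -60 - 169 = -229
j: (-13)·14 - 6·10 = -182 - 60 = -242
k: 6·(-13) - (-6)·14 = -78 - (-84) = 6
m × n = (-229, -242, 6)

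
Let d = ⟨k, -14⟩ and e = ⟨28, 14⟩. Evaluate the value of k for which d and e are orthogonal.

7

d · e = k·28 + (-14)·14 = -196 + 28k
Set equal to 0: 28k = 196, so k = 7.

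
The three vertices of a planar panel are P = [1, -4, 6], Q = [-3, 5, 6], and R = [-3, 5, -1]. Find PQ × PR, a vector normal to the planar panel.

PQ = (-4, 9, 0)
PR = (-4, 9, -7)
i: 9·(-7) - 0·9 = -63 - 0 = -63
j: 0·(-4) - (-4)·(-7) = 0 - 28 = -28
k: (-4)·9 - 9·(-4) = -36 - (-36) = 0
PQ × PR = (-63, -28, 0)

(-63, -28, 0)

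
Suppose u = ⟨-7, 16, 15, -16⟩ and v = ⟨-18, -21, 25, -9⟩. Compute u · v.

309

u · v = (-7)·(-18) + 16·(-21) + 15·25 + (-16)·(-9) = 126 - 336 + 375 + 144 = 309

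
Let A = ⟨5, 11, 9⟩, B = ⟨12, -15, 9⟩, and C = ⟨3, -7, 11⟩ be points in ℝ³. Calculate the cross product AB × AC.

AB = (7, -26, 0)
AC = (-2, -18, 2)
i: (-26)·2 - 0·(-18) = -52 - 0 = -52
j: 0·(-2) - 7·2 = 0 - 14 = -14
k: 7·(-18) - (-26)·(-2) = -126 - 52 = -178
AB × AC = (-52, -14, -178)

(-52, -14, -178)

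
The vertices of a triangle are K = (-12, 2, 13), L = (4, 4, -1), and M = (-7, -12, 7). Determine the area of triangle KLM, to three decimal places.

157.080

KL = (16, 2, -14),  KM = (5, -14, -6)
i: 2·(-6) - (-14)·(-14) = -12 - 196 = -208
j: (-14)·5 - 16·(-6) = -70 - (-96) = 26
k: 16·(-14) - 2·5 = -224 - 10 = -234
KL × KM = (-208, 26, -234)
|KL × KM| = √98696 ≈ 314.1592
area = ½ · 314.1592 ≈ 157.080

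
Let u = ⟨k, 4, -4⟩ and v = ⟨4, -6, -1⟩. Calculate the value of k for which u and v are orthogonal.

u · v = k·4 + 4·(-6) + (-4)·(-1) = -20 + 4k
Set equal to 0: 4k = 20, so k = 5.

5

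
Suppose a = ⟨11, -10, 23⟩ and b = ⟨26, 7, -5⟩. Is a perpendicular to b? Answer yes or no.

a · b = 11·26 + (-10)·7 + 23·(-5) = 286 - 70 - 115 = 101
Nonzero, so the vectors are not orthogonal.

no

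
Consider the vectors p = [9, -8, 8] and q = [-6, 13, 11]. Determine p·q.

-70

p · q = 9·(-6) + (-8)·13 + 8·11 = -54 - 104 + 88 = -70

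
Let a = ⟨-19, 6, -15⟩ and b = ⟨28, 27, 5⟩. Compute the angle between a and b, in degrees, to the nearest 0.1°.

a · b = (-19)·28 + 6·27 + (-15)·5 = -532 + 162 - 75 = -445
|a|² = 361 + 36 + 225 = 622,  |a| = √622 ≈ 24.939928
|b|² = 784 + 729 + 25 = 1538,  |b| = √1538 ≈ 39.217343
cos θ = -445 / (24.939928 · 39.217343) ≈ -0.45497
θ = arccos(-0.45497) ≈ 117.1°

117.1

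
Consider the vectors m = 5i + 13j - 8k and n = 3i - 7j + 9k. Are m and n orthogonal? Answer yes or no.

no

m · n = 5·3 + 13·(-7) + (-8)·9 = 15 - 91 - 72 = -148
Nonzero, so the vectors are not orthogonal.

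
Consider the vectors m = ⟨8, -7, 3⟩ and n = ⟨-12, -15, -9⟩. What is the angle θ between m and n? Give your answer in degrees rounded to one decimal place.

94.4

m · n = 8·(-12) + (-7)·(-15) + 3·(-9) = -96 + 105 - 27 = -18
|m|² = 64 + 49 + 9 = 122,  |m| = √122 ≈ 11.045361
|n|² = 144 + 225 + 81 = 450,  |n| = √450 ≈ 21.213203
cos θ = -18 / (11.045361 · 21.213203) ≈ -0.07682
θ = arccos(-0.07682) ≈ 94.4°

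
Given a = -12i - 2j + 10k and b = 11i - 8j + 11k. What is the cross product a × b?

i: (-2)·11 - 10·(-8) = -22 - (-80) = 58
j: 10·11 - (-12)·11 = 110 - (-132) = 242
k: (-12)·(-8) - (-2)·11 = 96 - (-22) = 118
a × b = (58, 242, 118)

(58, 242, 118)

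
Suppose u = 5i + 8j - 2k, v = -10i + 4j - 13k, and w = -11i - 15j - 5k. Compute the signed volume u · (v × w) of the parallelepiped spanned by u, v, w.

-719

v × w:
i: 4·(-5) - (-13)·(-15) = -20 - 195 = -215
j: (-13)·(-11) - (-10)·(-5) = 143 - 50 = 93
k: (-10)·(-15) - 4·(-11) = 150 - (-44) = 194
v × w = (-215, 93, 194)
u · (v × w) = 5·(-215) + 8·93 + (-2)·194 = -1075 + 744 - 388 = -719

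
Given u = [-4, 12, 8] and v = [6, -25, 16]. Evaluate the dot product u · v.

u · v = (-4)·6 + 12·(-25) + 8·16 = -24 - 300 + 128 = -196

-196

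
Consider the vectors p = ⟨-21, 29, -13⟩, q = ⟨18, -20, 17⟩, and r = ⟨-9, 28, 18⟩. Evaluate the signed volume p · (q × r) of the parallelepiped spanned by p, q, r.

q × r:
i: (-20)·18 - 17·28 = -360 - 476 = -836
j: 17·(-9) - 18·18 = -153 - 324 = -477
k: 18·28 - (-20)·(-9) = 504 - 180 = 324
q × r = (-836, -477, 324)
p · (q × r) = (-21)·(-836) + 29·(-477) + (-13)·324 = 17556 - 13833 - 4212 = -489

-489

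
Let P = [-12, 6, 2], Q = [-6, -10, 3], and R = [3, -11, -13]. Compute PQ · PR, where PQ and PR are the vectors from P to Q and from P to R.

PQ = Q − P = (6, -16, 1)
PR = R − P = (15, -17, -15)
PQ · PR = 6·15 + (-16)·(-17) + 1·(-15) = 90 + 272 - 15 = 347

347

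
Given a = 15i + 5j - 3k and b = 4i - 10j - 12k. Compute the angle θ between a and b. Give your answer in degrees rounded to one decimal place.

79.8

a · b = 15·4 + 5·(-10) + (-3)·(-12) = 60 - 50 + 36 = 46
|a|² = 225 + 25 + 9 = 259,  |a| = √259 ≈ 16.093477
|b|² = 16 + 100 + 144 = 260,  |b| = √260 ≈ 16.124515
cos θ = 46 / (16.093477 · 16.124515) ≈ 0.17726
θ = arccos(0.17726) ≈ 79.8°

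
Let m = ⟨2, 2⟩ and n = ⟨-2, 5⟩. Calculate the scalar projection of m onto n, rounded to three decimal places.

m · n = 2·(-2) + 2·5 = -4 + 10 = 6
|n| = √(4 + 25) = √29 ≈ 5.3852
comp_n m = 6 / √29 ≈ 1.114

1.114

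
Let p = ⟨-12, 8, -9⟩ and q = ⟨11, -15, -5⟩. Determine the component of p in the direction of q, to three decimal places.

-10.747

p · q = (-12)·11 + 8·(-15) + (-9)·(-5) = -132 - 120 + 45 = -207
|q| = √(121 + 225 + 25) = √371 ≈ 19.2614
comp_q p = -207 / √371 ≈ -10.747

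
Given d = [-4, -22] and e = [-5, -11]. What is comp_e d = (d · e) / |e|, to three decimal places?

21.683

d · e = (-4)·(-5) + (-22)·(-11) = 20 + 242 = 262
|e| = √(25 + 121) = √146 ≈ 12.0830
comp_e d = 262 / √146 ≈ 21.683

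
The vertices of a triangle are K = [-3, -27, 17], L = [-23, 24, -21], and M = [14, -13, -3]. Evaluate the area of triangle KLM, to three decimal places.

KL = (-20, 51, -38),  KM = (17, 14, -20)
i: 51·(-20) - (-38)·14 = -1020 - (-532) = -488
j: (-38)·17 - (-20)·(-20) = -646 - 400 = -1046
k: (-20)·14 - 51·17 = -280 - 867 = -1147
KL × KM = (-488, -1046, -1147)
|KL × KM| = √2647869 ≈ 1627.2274
area = ½ · 1627.2274 ≈ 813.614

813.614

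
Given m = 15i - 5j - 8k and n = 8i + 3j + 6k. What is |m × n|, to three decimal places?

176.003

i: (-5)·6 - (-8)·3 = -30 - (-24) = -6
j: (-8)·8 - 15·6 = -64 - 90 = -154
k: 15·3 - (-5)·8 = 45 - (-40) = 85
m × n = (-6, -154, 85)
|m × n| = √((-6)² + (-154)² + 85²) = √30977 ≈ 176.0028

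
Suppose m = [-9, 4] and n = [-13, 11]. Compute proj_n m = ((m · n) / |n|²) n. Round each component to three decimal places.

m · n = (-9)·(-13) + 4·11 = 117 + 44 = 161
|n|² = 169 + 121 = 290
proj_n m = (161/290) · (-13, 11) ≈ (-7.217, 6.107)

(-7.217, 6.107)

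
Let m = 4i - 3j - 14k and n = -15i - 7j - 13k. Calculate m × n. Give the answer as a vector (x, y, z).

(-59, 262, -73)

i: (-3)·(-13) - (-14)·(-7) = 39 - 98 = -59
j: (-14)·(-15) - 4·(-13) = 210 - (-52) = 262
k: 4·(-7) - (-3)·(-15) = -28 - 45 = -73
m × n = (-59, 262, -73)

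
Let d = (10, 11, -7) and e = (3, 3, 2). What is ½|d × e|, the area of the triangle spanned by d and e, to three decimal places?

29.745

i: 11·2 - (-7)·3 = 22 - (-21) = 43
j: (-7)·3 - 10·2 = -21 - 20 = -41
k: 10·3 - 11·3 = 30 - 33 = -3
d × e = (43, -41, -3)
|d × e| = √(43² + (-41)² + (-3)²) = √3539 ≈ 59.4895
area = ½ · 59.4895 ≈ 29.745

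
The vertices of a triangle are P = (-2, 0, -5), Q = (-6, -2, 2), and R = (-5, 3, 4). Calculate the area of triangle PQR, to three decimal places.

22.749

PQ = (-4, -2, 7),  PR = (-3, 3, 9)
i: (-2)·9 - 7·3 = -18 - 21 = -39
j: 7·(-3) - (-4)·9 = -21 - (-36) = 15
k: (-4)·3 - (-2)·(-3) = -12 - 6 = -18
PQ × PR = (-39, 15, -18)
|PQ × PR| = √2070 ≈ 45.4973
area = ½ · 45.4973 ≈ 22.749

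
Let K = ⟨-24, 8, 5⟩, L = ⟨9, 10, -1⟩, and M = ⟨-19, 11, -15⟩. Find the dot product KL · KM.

KL = L − K = (33, 2, -6)
KM = M − K = (5, 3, -20)
KL · KM = 33·5 + 2·3 + (-6)·(-20) = 165 + 6 + 120 = 291

291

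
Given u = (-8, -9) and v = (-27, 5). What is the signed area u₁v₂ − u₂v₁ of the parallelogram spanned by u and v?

(-8)·5 - (-9)·(-27) = -40 - 243 = -283

-283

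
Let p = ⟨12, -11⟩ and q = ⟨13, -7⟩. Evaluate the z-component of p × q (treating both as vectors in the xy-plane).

12·(-7) - (-11)·13 = -84 - (-143) = 59

59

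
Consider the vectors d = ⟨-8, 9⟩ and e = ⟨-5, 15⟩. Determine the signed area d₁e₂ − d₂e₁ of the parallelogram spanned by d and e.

-75

(-8)·15 - 9·(-5) = -120 - (-45) = -75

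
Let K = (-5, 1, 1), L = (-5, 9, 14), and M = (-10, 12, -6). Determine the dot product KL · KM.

-3

KL = L − K = (0, 8, 13)
KM = M − K = (-5, 11, -7)
KL · KM = 0·(-5) + 8·11 + 13·(-7) = 0 + 88 - 91 = -3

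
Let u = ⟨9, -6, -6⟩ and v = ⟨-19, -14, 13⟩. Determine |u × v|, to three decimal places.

289.574

i: (-6)·13 - (-6)·(-14) = -78 - 84 = -162
j: (-6)·(-19) - 9·13 = 114 - 117 = -3
k: 9·(-14) - (-6)·(-19) = -126 - 114 = -240
u × v = (-162, -3, -240)
|u × v| = √((-162)² + (-3)² + (-240)²) = √83853 ≈ 289.5738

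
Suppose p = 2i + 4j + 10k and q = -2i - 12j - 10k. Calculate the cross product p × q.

i: 4·(-10) - 10·(-12) = -40 - (-120) = 80
j: 10·(-2) - 2·(-10) = -20 - (-20) = 0
k: 2·(-12) - 4·(-2) = -24 - (-8) = -16
p × q = (80, 0, -16)

(80, 0, -16)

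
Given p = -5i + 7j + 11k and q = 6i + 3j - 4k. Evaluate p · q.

-53

p · q = (-5)·6 + 7·3 + 11·(-4) = -30 + 21 - 44 = -53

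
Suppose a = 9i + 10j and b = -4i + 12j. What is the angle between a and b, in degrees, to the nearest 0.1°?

60.4

a · b = 9·(-4) + 10·12 = -36 + 120 = 84
|a|² = 81 + 100 = 181,  |a| = √181 ≈ 13.453624
|b|² = 16 + 144 = 160,  |b| = √160 ≈ 12.649111
cos θ = 84 / (13.453624 · 12.649111) ≈ 0.49361
θ = arccos(0.49361) ≈ 60.4°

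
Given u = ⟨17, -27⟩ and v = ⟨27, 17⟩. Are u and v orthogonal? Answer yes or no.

yes

u · v = 17·27 + (-27)·17 = 459 - 459 = 0
Zero, so the vectors are orthogonal.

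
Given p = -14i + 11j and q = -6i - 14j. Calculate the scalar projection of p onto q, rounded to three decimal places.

p · q = (-14)·(-6) + 11·(-14) = 84 - 154 = -70
|q| = √(36 + 196) = √232 ≈ 15.2315
comp_q p = -70 / √232 ≈ -4.596

-4.596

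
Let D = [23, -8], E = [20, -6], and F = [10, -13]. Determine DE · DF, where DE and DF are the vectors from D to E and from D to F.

29

DE = E − D = (-3, 2)
DF = F − D = (-13, -5)
DE · DF = (-3)·(-13) + 2·(-5) = 39 - 10 = 29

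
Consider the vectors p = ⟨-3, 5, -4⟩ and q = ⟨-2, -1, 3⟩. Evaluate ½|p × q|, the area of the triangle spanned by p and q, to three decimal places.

12.031

i: 5·3 - (-4)·(-1) = 15 - 4 = 11
j: (-4)·(-2) - (-3)·3 = 8 - (-9) = 17
k: (-3)·(-1) - 5·(-2) = 3 - (-10) = 13
p × q = (11, 17, 13)
|p × q| = √(11² + 17² + 13²) = √579 ≈ 24.0624
area = ½ · 24.0624 ≈ 12.031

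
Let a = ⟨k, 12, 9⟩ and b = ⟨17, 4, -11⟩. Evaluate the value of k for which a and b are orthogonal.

a · b = k·17 + 12·4 + 9·(-11) = -51 + 17k
Set equal to 0: 17k = 51, so k = 3.

3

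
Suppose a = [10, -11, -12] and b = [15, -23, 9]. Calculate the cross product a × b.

i: (-11)·9 - (-12)·(-23) = -99 - 276 = -375
j: (-12)·15 - 10·9 = -180 - 90 = -270
k: 10·(-23) - (-11)·15 = -230 - (-165) = -65
a × b = (-375, -270, -65)

(-375, -270, -65)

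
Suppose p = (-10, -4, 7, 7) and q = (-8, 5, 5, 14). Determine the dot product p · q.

193

p · q = (-10)·(-8) + (-4)·5 + 7·5 + 7·14 = 80 - 20 + 35 + 98 = 193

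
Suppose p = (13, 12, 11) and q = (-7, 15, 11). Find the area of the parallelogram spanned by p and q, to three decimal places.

356.833

i: 12·11 - 11·15 = 132 - 165 = -33
j: 11·(-7) - 13·11 = -77 - 143 = -220
k: 13·15 - 12·(-7) = 195 - (-84) = 279
p × q = (-33, -220, 279)
|p × q| = √((-33)² + (-220)² + 279²) = √127330 ≈ 356.8333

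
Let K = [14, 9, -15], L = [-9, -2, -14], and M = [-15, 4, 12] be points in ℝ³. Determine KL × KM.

(-292, 592, -204)

KL = (-23, -11, 1)
KM = (-29, -5, 27)
i: (-11)·27 - 1·(-5) = -297 - (-5) = -292
j: 1·(-29) - (-23)·27 = -29 - (-621) = 592
k: (-23)·(-5) - (-11)·(-29) = 115 - 319 = -204
KL × KM = (-292, 592, -204)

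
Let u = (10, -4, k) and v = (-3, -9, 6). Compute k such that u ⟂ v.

u · v = 10·(-3) + (-4)·(-9) + k·6 = 6 + 6k
Set equal to 0: 6k = -6, so k = -1.

-1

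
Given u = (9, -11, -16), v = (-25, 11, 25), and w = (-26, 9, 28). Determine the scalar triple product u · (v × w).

v × w:
i: 11·28 - 25·9 = 308 - 225 = 83
j: 25·(-26) - (-25)·28 = -650 - (-700) = 50
k: (-25)·9 - 11·(-26) = -225 - (-286) = 61
v × w = (83, 50, 61)
u · (v × w) = 9·83 + (-11)·50 + (-16)·61 = 747 - 550 - 976 = -779

-779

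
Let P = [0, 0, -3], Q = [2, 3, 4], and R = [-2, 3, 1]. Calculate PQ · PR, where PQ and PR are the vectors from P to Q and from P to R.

PQ = Q − P = (2, 3, 7)
PR = R − P = (-2, 3, 4)
PQ · PR = 2·(-2) + 3·3 + 7·4 = -4 + 9 + 28 = 33

33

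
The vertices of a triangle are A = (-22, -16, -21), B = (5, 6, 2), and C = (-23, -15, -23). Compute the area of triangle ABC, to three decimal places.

AB = (27, 22, 23),  AC = (-1, 1, -2)
i: 22·(-2) - 23·1 = -44 - 23 = -67
j: 23·(-1) - 27·(-2) = -23 - (-54) = 31
k: 27·1 - 22·(-1) = 27 - (-22) = 49
AB × AC = (-67, 31, 49)
|AB × AC| = √7851 ≈ 88.6059
area = ½ · 88.6059 ≈ 44.303

44.303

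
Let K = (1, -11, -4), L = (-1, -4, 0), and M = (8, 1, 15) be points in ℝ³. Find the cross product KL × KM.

(85, 66, -73)

KL = (-2, 7, 4)
KM = (7, 12, 19)
i: 7·19 - 4·12 = 133 - 48 = 85
j: 4·7 - (-2)·19 = 28 - (-38) = 66
k: (-2)·12 - 7·7 = -24 - 49 = -73
KL × KM = (85, 66, -73)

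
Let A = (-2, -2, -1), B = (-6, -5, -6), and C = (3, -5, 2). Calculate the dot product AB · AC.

AB = B − A = (-4, -3, -5)
AC = C − A = (5, -3, 3)
AB · AC = (-4)·5 + (-3)·(-3) + (-5)·3 = -20 + 9 - 15 = -26

-26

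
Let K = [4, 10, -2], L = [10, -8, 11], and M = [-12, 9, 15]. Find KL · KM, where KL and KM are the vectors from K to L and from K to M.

143

KL = L − K = (6, -18, 13)
KM = M − K = (-16, -1, 17)
KL · KM = 6·(-16) + (-18)·(-1) + 13·17 = -96 + 18 + 221 = 143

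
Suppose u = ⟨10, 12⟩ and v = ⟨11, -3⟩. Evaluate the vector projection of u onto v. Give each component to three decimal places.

u · v = 10·11 + 12·(-3) = 110 - 36 = 74
|v|² = 121 + 9 = 130
proj_v u = (74/130) · (11, -3) ≈ (6.262, -1.708)

(6.262, -1.708)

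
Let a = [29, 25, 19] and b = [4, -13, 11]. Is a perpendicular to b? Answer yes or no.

yes

a · b = 29·4 + 25·(-13) + 19·11 = 116 - 325 + 209 = 0
Zero, so the vectors are orthogonal.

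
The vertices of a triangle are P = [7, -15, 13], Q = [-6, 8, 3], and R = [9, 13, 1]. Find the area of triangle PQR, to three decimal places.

PQ = (-13, 23, -10),  PR = (2, 28, -12)
i: 23·(-12) - (-10)·28 = -276 - (-280) = 4
j: (-10)·2 - (-13)·(-12) = -20 - 156 = -176
k: (-13)·28 - 23·2 = -364 - 46 = -410
PQ × PR = (4, -176, -410)
|PQ × PR| = √199092 ≈ 446.1973
area = ½ · 446.1973 ≈ 223.099

223.099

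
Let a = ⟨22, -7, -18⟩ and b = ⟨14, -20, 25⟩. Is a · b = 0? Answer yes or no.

no

a · b = 22·14 + (-7)·(-20) + (-18)·25 = 308 + 140 - 450 = -2
Nonzero, so the vectors are not orthogonal.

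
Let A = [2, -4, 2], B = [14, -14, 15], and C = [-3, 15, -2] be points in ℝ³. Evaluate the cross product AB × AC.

AB = (12, -10, 13)
AC = (-5, 19, -4)
i: (-10)·(-4) - 13·19 = 40 - 247 = -207
j: 13·(-5) - 12·(-4) = -65 - (-48) = -17
k: 12·19 - (-10)·(-5) = 228 - 50 = 178
AB × AC = (-207, -17, 178)

(-207, -17, 178)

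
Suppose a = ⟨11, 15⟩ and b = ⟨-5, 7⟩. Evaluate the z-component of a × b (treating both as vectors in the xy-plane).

11·7 - 15·(-5) = 77 - (-75) = 152

152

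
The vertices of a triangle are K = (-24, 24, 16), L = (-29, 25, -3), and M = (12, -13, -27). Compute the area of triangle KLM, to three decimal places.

KL = (-5, 1, -19),  KM = (36, -37, -43)
i: 1·(-43) - (-19)·(-37) = -43 - 703 = -746
j: (-19)·36 - (-5)·(-43) = -684 - 215 = -899
k: (-5)·(-37) - 1·36 = 185 - 36 = 149
KL × KM = (-746, -899, 149)
|KL × KM| = √1386918 ≈ 1177.6748
area = ½ · 1177.6748 ≈ 588.837

588.837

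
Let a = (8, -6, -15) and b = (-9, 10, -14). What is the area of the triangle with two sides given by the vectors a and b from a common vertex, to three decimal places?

i: (-6)·(-14) - (-15)·10 = 84 - (-150) = 234
j: (-15)·(-9) - 8·(-14) = 135 - (-112) = 247
k: 8·10 - (-6)·(-9) = 80 - 54 = 26
a × b = (234, 247, 26)
|a × b| = √(234² + 247² + 26²) = √116441 ≈ 341.2345
area = ½ · 341.2345 ≈ 170.617

170.617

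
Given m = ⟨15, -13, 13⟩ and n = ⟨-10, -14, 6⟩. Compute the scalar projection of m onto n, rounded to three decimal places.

m · n = 15·(-10) + (-13)·(-14) + 13·6 = -150 + 182 + 78 = 110
|n| = √(100 + 196 + 36) = √332 ≈ 18.2209
comp_n m = 110 / √332 ≈ 6.037

6.037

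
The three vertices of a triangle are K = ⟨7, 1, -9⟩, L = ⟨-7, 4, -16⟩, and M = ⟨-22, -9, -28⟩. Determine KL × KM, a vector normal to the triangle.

(-127, -63, 227)

KL = (-14, 3, -7)
KM = (-29, -10, -19)
i: 3·(-19) - (-7)·(-10) = -57 - 70 = -127
j: (-7)·(-29) - (-14)·(-19) = 203 - 266 = -63
k: (-14)·(-10) - 3·(-29) = 140 - (-87) = 227
KL × KM = (-127, -63, 227)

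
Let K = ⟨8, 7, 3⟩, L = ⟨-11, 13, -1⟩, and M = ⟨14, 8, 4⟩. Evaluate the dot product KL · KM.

KL = L − K = (-19, 6, -4)
KM = M − K = (6, 1, 1)
KL · KM = (-19)·6 + 6·1 + (-4)·1 = -114 + 6 - 4 = -112

-112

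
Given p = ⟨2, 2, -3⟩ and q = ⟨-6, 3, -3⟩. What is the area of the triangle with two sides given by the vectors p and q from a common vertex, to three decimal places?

i: 2·(-3) - (-3)·3 = -6 - (-9) = 3
j: (-3)·(-6) - 2·(-3) = 18 - (-6) = 24
k: 2·3 - 2·(-6) = 6 - (-12) = 18
p × q = (3, 24, 18)
|p × q| = √(3² + 24² + 18²) = √909 ≈ 30.1496
area = ½ · 30.1496 ≈ 15.075

15.075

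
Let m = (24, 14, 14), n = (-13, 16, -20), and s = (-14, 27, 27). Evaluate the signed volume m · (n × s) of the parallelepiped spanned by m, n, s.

30384

n × s:
i: 16·27 - (-20)·27 = 432 - (-540) = 972
j: (-20)·(-14) - (-13)·27 = 280 - (-351) = 631
k: (-13)·27 - 16·(-14) = -351 - (-224) = -127
n × s = (972, 631, -127)
m · (n × s) = 24·972 + 14·631 + 14·(-127) = 23328 + 8834 - 1778 = 30384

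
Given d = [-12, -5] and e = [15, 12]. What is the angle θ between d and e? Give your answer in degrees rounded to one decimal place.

164.0

d · e = (-12)·15 + (-5)·12 = -180 - 60 = -240
|d|² = 144 + 25 = 169,  |d| = √169 ≈ 13.000000
|e|² = 225 + 144 = 369,  |e| = √369 ≈ 19.209373
cos θ = -240 / (13.000000 · 19.209373) ≈ -0.96107
θ = arccos(-0.96107) ≈ 164.0°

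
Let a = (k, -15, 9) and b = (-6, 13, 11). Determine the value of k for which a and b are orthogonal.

-16

a · b = k·(-6) + (-15)·13 + 9·11 = -96 - 6k
Set equal to 0: -6k = 96, so k = -16.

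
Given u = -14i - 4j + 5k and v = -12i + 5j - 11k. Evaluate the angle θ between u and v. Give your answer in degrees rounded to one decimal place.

u · v = (-14)·(-12) + (-4)·5 + 5·(-11) = 168 - 20 - 55 = 93
|u|² = 196 + 16 + 25 = 237,  |u| = √237 ≈ 15.394804
|v|² = 144 + 25 + 121 = 290,  |v| = √290 ≈ 17.029386
cos θ = 93 / (15.394804 · 17.029386) ≈ 0.35474
θ = arccos(0.35474) ≈ 69.2°

69.2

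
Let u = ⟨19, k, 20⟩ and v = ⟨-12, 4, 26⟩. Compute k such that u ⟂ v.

-73

u · v = 19·(-12) + k·4 + 20·26 = 292 + 4k
Set equal to 0: 4k = -292, so k = -73.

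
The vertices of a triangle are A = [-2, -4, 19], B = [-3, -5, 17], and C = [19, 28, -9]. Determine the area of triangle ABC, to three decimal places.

AB = (-1, -1, -2),  AC = (21, 32, -28)
i: (-1)·(-28) - (-2)·32 = 28 - (-64) = 92
j: (-2)·21 - (-1)·(-28) = -42 - 28 = -70
k: (-1)·32 - (-1)·21 = -32 - (-21) = -11
AB × AC = (92, -70, -11)
|AB × AC| = √13485 ≈ 116.1249
area = ½ · 116.1249 ≈ 58.062

58.062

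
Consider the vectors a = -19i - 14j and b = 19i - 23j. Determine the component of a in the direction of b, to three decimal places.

-1.307

a · b = (-19)·19 + (-14)·(-23) = -361 + 322 = -39
|b| = √(361 + 529) = √890 ≈ 29.8329
comp_b a = -39 / √890 ≈ -1.307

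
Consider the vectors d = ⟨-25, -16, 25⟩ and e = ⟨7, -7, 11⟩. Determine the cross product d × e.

(-1, 450, 287)

i: (-16)·11 - 25·(-7) = -176 - (-175) = -1
j: 25·7 - (-25)·11 = 175 - (-275) = 450
k: (-25)·(-7) - (-16)·7 = 175 - (-112) = 287
d × e = (-1, 450, 287)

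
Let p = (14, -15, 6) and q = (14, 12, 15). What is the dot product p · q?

106

p · q = 14·14 + (-15)·12 + 6·15 = 196 - 180 + 90 = 106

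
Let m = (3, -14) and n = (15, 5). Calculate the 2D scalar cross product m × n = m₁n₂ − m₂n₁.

225

3·5 - (-14)·15 = 15 - (-210) = 225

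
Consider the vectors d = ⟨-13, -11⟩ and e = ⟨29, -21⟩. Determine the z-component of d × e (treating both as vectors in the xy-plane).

(-13)·(-21) - (-11)·29 = 273 - (-319) = 592

592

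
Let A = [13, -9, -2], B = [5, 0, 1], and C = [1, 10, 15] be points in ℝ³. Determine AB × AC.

(96, 100, -44)

AB = (-8, 9, 3)
AC = (-12, 19, 17)
i: 9·17 - 3·19 = 153 - 57 = 96
j: 3·(-12) - (-8)·17 = -36 - (-136) = 100
k: (-8)·19 - 9·(-12) = -152 - (-108) = -44
AB × AC = (96, 100, -44)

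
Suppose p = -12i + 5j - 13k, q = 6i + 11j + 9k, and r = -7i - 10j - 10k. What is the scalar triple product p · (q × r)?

q × r:
i: 11·(-10) - 9·(-10) = -110 - (-90) = -20
j: 9·(-7) - 6·(-10) = -63 - (-60) = -3
k: 6·(-10) - 11·(-7) = -60 - (-77) = 17
q × r = (-20, -3, 17)
p · (q × r) = (-12)·(-20) + 5·(-3) + (-13)·17 = 240 - 15 - 221 = 4

4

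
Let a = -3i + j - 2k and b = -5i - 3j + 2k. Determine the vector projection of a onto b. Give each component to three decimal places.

(-1.053, -0.632, 0.421)

a · b = (-3)·(-5) + 1·(-3) + (-2)·2 = 15 - 3 - 4 = 8
|b|² = 25 + 9 + 4 = 38
proj_b a = (8/38) · (-5, -3, 2) ≈ (-1.053, -0.632, 0.421)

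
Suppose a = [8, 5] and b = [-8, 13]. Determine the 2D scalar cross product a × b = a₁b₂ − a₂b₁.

144

8·13 - 5·(-8) = 104 - (-40) = 144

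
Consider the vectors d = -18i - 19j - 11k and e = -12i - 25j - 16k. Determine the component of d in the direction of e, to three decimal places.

27.081

d · e = (-18)·(-12) + (-19)·(-25) + (-11)·(-16) = 216 + 475 + 176 = 867
|e| = √(144 + 625 + 256) = √1025 ≈ 32.0156
comp_e d = 867 / √1025 ≈ 27.081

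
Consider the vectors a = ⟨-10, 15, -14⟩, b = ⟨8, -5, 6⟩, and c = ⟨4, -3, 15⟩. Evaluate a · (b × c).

b × c:
i: (-5)·15 - 6·(-3) = -75 - (-18) = -57
j: 6·4 - 8·15 = 24 - 120 = -96
k: 8·(-3) - (-5)·4 = -24 - (-20) = -4
b × c = (-57, -96, -4)
a · (b × c) = (-10)·(-57) + 15·(-96) + (-14)·(-4) = 570 - 1440 + 56 = -814

-814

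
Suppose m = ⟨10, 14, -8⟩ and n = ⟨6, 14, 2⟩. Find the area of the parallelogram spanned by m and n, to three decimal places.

165.409

i: 14·2 - (-8)·14 = 28 - (-112) = 140
j: (-8)·6 - 10·2 = -48 - 20 = -68
k: 10·14 - 14·6 = 140 - 84 = 56
m × n = (140, -68, 56)
|m × n| = √(140² + (-68)² + 56²) = √27360 ≈ 165.4086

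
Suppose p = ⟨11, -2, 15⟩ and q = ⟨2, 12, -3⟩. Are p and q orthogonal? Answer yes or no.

no

p · q = 11·2 + (-2)·12 + 15·(-3) = 22 - 24 - 45 = -47
Nonzero, so the vectors are not orthogonal.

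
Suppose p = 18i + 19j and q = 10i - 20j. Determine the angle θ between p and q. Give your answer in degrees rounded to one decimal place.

110.0

p · q = 18·10 + 19·(-20) = 180 - 380 = -200
|p|² = 324 + 361 = 685,  |p| = √685 ≈ 26.172505
|q|² = 100 + 400 = 500,  |q| = √500 ≈ 22.360680
cos θ = -200 / (26.172505 · 22.360680) ≈ -0.34174
θ = arccos(-0.34174) ≈ 110.0°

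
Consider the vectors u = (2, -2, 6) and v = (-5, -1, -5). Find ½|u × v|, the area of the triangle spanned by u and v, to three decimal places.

14.142

i: (-2)·(-5) - 6·(-1) = 10 - (-6) = 16
j: 6·(-5) - 2·(-5) = -30 - (-10) = -20
k: 2·(-1) - (-2)·(-5) = -2 - 10 = -12
u × v = (16, -20, -12)
|u × v| = √(16² + (-20)² + (-12)²) = √800 ≈ 28.2843
area = ½ · 28.2843 ≈ 14.142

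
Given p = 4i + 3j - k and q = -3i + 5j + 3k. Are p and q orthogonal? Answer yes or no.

p · q = 4·(-3) + 3·5 + (-1)·3 = -12 + 15 - 3 = 0
Zero, so the vectors are orthogonal.

yes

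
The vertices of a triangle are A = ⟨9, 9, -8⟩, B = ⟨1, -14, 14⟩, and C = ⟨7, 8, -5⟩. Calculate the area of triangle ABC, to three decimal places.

31.832

AB = (-8, -23, 22),  AC = (-2, -1, 3)
i: (-23)·3 - 22·(-1) = -69 - (-22) = -47
j: 22·(-2) - (-8)·3 = -44 - (-24) = -20
k: (-8)·(-1) - (-23)·(-2) = 8 - 46 = -38
AB × AC = (-47, -20, -38)
|AB × AC| = √4053 ≈ 63.6632
area = ½ · 63.6632 ≈ 31.832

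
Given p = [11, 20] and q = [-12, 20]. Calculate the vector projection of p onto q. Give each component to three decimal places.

(-5.912, 9.853)

p · q = 11·(-12) + 20·20 = -132 + 400 = 268
|q|² = 144 + 400 = 544
proj_q p = (268/544) · (-12, 20) ≈ (-5.912, 9.853)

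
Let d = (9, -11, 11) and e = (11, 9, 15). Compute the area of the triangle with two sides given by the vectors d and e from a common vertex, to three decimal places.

i: (-11)·15 - 11·9 = -165 - 99 = -264
j: 11·11 - 9·15 = 121 - 135 = -14
k: 9·9 - (-11)·11 = 81 - (-121) = 202
d × e = (-264, -14, 202)
|d × e| = √((-264)² + (-14)² + 202²) = √110696 ≈ 332.7101
area = ½ · 332.7101 ≈ 166.355

166.355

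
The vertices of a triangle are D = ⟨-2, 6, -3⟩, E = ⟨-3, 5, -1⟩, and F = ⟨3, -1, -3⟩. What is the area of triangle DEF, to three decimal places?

DE = (-1, -1, 2),  DF = (5, -7, 0)
i: (-1)·0 - 2·(-7) = 0 - (-14) = 14
j: 2·5 - (-1)·0 = 10 - 0 = 10
k: (-1)·(-7) - (-1)·5 = 7 - (-5) = 12
DE × DF = (14, 10, 12)
|DE × DF| = √440 ≈ 20.9762
area = ½ · 20.9762 ≈ 10.488

10.488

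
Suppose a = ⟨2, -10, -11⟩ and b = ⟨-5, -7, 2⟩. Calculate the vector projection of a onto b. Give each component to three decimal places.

(-2.436, -3.410, 0.974)

a · b = 2·(-5) + (-10)·(-7) + (-11)·2 = -10 + 70 - 22 = 38
|b|² = 25 + 49 + 4 = 78
proj_b a = (38/78) · (-5, -7, 2) ≈ (-2.436, -3.410, 0.974)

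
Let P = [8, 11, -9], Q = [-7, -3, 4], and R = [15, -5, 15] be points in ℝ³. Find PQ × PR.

(-128, 451, 338)

PQ = (-15, -14, 13)
PR = (7, -16, 24)
i: (-14)·24 - 13·(-16) = -336 - (-208) = -128
j: 13·7 - (-15)·24 = 91 - (-360) = 451
k: (-15)·(-16) - (-14)·7 = 240 - (-98) = 338
PQ × PR = (-128, 451, 338)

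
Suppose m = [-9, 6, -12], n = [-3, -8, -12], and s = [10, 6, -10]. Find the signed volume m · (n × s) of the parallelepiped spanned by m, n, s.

-3012

n × s:
i: (-8)·(-10) - (-12)·6 = 80 - (-72) = 152
j: (-12)·10 - (-3)·(-10) = -120 - 30 = -150
k: (-3)·6 - (-8)·10 = -18 - (-80) = 62
n × s = (152, -150, 62)
m · (n × s) = (-9)·152 + 6·(-150) + (-12)·62 = -1368 - 900 - 744 = -3012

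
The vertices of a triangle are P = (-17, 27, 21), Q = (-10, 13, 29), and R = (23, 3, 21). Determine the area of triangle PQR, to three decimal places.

PQ = (7, -14, 8),  PR = (40, -24, 0)
i: (-14)·0 - 8·(-24) = 0 - (-192) = 192
j: 8·40 - 7·0 = 320 - 0 = 320
k: 7·(-24) - (-14)·40 = -168 - (-560) = 392
PQ × PR = (192, 320, 392)
|PQ × PR| = √292928 ≈ 541.2282
area = ½ · 541.2282 ≈ 270.614

270.614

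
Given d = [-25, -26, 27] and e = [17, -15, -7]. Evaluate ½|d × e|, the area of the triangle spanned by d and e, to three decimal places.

i: (-26)·(-7) - 27·(-15) = 182 - (-405) = 587
j: 27·17 - (-25)·(-7) = 459 - 175 = 284
k: (-25)·(-15) - (-26)·17 = 375 - (-442) = 817
d × e = (587, 284, 817)
|d × e| = √(587² + 284² + 817²) = √1092714 ≈ 1045.3296
area = ½ · 1045.3296 ≈ 522.665

522.665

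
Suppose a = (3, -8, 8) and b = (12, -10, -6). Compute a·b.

a · b = 3·12 + (-8)·(-10) + 8·(-6) = 36 + 80 - 48 = 68

68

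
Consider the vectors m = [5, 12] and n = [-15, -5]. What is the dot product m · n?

m · n = 5·(-15) + 12·(-5) = -75 - 60 = -135

-135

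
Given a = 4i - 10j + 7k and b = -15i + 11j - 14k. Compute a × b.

(63, -49, -106)

i: (-10)·(-14) - 7·11 = 140 - 77 = 63
j: 7·(-15) - 4·(-14) = -105 - (-56) = -49
k: 4·11 - (-10)·(-15) = 44 - 150 = -106
a × b = (63, -49, -106)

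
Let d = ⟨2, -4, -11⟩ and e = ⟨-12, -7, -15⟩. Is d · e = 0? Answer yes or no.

d · e = 2·(-12) + (-4)·(-7) + (-11)·(-15) = -24 + 28 + 165 = 169
Nonzero, so the vectors are not orthogonal.

no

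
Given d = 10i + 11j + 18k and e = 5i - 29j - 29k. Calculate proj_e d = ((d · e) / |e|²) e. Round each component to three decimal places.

d · e = 10·5 + 11·(-29) + 18·(-29) = 50 - 319 - 522 = -791
|e|² = 25 + 841 + 841 = 1707
proj_e d = (-791/1707) · (5, -29, -29) ≈ (-2.317, 13.438, 13.438)

(-2.317, 13.438, 13.438)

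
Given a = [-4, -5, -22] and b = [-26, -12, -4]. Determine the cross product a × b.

(-244, 556, -82)

i: (-5)·(-4) - (-22)·(-12) = 20 - 264 = -244
j: (-22)·(-26) - (-4)·(-4) = 572 - 16 = 556
k: (-4)·(-12) - (-5)·(-26) = 48 - 130 = -82
a × b = (-244, 556, -82)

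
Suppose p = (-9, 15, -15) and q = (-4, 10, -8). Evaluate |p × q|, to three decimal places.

44.091

i: 15·(-8) - (-15)·10 = -120 - (-150) = 30
j: (-15)·(-4) - (-9)·(-8) = 60 - 72 = -12
k: (-9)·10 - 15·(-4) = -90 - (-60) = -30
p × q = (30, -12, -30)
|p × q| = √(30² + (-12)² + (-30)²) = √1944 ≈ 44.0908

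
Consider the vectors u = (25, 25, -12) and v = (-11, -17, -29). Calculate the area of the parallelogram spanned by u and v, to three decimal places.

1272.788

i: 25·(-29) - (-12)·(-17) = -725 - 204 = -929
j: (-12)·(-11) - 25·(-29) = 132 - (-725) = 857
k: 25·(-17) - 25·(-11) = -425 - (-275) = -150
u × v = (-929, 857, -150)
|u × v| = √((-929)² + 857² + (-150)²) = √1619990 ≈ 1272.7883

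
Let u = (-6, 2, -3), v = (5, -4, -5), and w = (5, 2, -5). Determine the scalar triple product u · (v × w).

-270

v × w:
i: (-4)·(-5) - (-5)·2 = 20 - (-10) = 30
j: (-5)·5 - 5·(-5) = -25 - (-25) = 0
k: 5·2 - (-4)·5 = 10 - (-20) = 30
v × w = (30, 0, 30)
u · (v × w) = (-6)·30 + 2·0 + (-3)·30 = -180 + 0 - 90 = -270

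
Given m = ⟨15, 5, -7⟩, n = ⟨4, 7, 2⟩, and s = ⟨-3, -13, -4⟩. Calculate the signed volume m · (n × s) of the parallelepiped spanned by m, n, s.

n × s:
i: 7·(-4) - 2·(-13) = -28 - (-26) = -2
j: 2·(-3) - 4·(-4) = -6 - (-16) = 10
k: 4·(-13) - 7·(-3) = -52 - (-21) = -31
n × s = (-2, 10, -31)
m · (n × s) = 15·(-2) + 5·10 + (-7)·(-31) = -30 + 50 + 217 = 237

237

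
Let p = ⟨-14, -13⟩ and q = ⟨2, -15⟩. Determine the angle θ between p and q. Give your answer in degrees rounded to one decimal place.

54.7

p · q = (-14)·2 + (-13)·(-15) = -28 + 195 = 167
|p|² = 196 + 169 = 365,  |p| = √365 ≈ 19.104973
|q|² = 4 + 225 = 229,  |q| = √229 ≈ 15.132746
cos θ = 167 / (19.104973 · 15.132746) ≈ 0.57763
θ = arccos(0.57763) ≈ 54.7°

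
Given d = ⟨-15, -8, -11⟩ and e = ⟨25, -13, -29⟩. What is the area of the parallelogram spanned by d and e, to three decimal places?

i: (-8)·(-29) - (-11)·(-13) = 232 - 143 = 89
j: (-11)·25 - (-15)·(-29) = -275 - 435 = -710
k: (-15)·(-13) - (-8)·25 = 195 - (-200) = 395
d × e = (89, -710, 395)
|d × e| = √(89² + (-710)² + 395²) = √668046 ≈ 817.3408

817.341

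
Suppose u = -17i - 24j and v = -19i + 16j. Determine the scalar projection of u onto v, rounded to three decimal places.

u · v = (-17)·(-19) + (-24)·16 = 323 - 384 = -61
|v| = √(361 + 256) = √617 ≈ 24.8395
comp_v u = -61 / √617 ≈ -2.456

-2.456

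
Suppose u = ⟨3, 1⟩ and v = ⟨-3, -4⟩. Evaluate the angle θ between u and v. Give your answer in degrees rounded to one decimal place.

u · v = 3·(-3) + 1·(-4) = -9 - 4 = -13
|u|² = 9 + 1 = 10,  |u| = √10 ≈ 3.162278
|v|² = 9 + 16 = 25,  |v| = √25 ≈ 5.000000
cos θ = -13 / (3.162278 · 5.000000) ≈ -0.82219
θ = arccos(-0.82219) ≈ 145.3°

145.3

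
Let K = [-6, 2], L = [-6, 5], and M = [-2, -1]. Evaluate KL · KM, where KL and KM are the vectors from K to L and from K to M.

-9

KL = L − K = (0, 3)
KM = M − K = (4, -3)
KL · KM = 0·4 + 3·(-3) = 0 - 9 = -9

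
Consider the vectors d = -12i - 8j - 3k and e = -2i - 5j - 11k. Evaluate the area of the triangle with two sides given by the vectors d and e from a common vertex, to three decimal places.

i: (-8)·(-11) - (-3)·(-5) = 88 - 15 = 73
j: (-3)·(-2) - (-12)·(-11) = 6 - 132 = -126
k: (-12)·(-5) - (-8)·(-2) = 60 - 16 = 44
d × e = (73, -126, 44)
|d × e| = √(73² + (-126)² + 44²) = √23141 ≈ 152.1217
area = ½ · 152.1217 ≈ 76.061

76.061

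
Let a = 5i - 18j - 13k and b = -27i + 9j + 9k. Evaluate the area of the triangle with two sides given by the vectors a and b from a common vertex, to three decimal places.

269.324

i: (-18)·9 - (-13)·9 = -162 - (-117) = -45
j: (-13)·(-27) - 5·9 = 351 - 45 = 306
k: 5·9 - (-18)·(-27) = 45 - 486 = -441
a × b = (-45, 306, -441)
|a × b| = √((-45)² + 306² + (-441)²) = √290142 ≈ 538.6483
area = ½ · 538.6483 ≈ 269.324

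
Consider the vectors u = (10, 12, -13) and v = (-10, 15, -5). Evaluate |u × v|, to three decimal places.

351.461

i: 12·(-5) - (-13)·15 = -60 - (-195) = 135
j: (-13)·(-10) - 10·(-5) = 130 - (-50) = 180
k: 10·15 - 12·(-10) = 150 - (-120) = 270
u × v = (135, 180, 270)
|u × v| = √(135² + 180² + 270²) = √123525 ≈ 351.4612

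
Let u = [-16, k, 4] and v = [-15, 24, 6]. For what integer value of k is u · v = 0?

-11

u · v = (-16)·(-15) + k·24 + 4·6 = 264 + 24k
Set equal to 0: 24k = -264, so k = -11.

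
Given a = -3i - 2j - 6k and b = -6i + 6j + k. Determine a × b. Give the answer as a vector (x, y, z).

(34, 39, -30)

i: (-2)·1 - (-6)·6 = -2 - (-36) = 34
j: (-6)·(-6) - (-3)·1 = 36 - (-3) = 39
k: (-3)·6 - (-2)·(-6) = -18 - 12 = -30
a × b = (34, 39, -30)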